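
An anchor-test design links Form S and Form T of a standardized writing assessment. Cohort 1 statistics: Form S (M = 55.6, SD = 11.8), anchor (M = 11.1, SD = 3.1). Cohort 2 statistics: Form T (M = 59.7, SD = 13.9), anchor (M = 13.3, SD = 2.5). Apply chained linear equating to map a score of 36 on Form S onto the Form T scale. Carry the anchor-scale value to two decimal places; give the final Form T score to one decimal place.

Form S → anchor (Cohort 1): v = (3.1/11.8)(36 − 55.6) + 11.1 = 5.95
anchor → Form T (Cohort 2): y = (13.9/2.5)(5.95 − 13.3) + 59.7 = 18.8

18.8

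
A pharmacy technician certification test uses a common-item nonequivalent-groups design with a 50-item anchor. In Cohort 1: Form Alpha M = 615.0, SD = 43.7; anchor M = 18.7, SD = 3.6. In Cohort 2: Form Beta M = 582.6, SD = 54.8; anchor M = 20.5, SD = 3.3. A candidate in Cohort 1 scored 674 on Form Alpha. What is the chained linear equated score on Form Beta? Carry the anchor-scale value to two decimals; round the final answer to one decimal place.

Form Alpha → anchor (Cohort 1): v = (3.6/43.7)(674 − 615.0) + 18.7 = 23.56
anchor → Form Beta (Cohort 2): y = (54.8/3.3)(23.56 − 20.5) + 582.6 = 633.4

633.4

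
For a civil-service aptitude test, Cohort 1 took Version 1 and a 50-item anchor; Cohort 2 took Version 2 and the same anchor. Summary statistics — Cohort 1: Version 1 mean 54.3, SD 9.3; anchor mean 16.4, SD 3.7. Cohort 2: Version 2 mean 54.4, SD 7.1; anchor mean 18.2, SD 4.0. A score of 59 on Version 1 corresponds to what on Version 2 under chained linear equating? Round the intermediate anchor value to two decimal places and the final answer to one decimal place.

54.5

Version 1 → anchor (Cohort 1): v = (3.7/9.3)(59 − 54.3) + 16.4 = 18.27
anchor → Version 2 (Cohort 2): y = (7.1/4.0)(18.27 − 18.2) + 54.4 = 54.5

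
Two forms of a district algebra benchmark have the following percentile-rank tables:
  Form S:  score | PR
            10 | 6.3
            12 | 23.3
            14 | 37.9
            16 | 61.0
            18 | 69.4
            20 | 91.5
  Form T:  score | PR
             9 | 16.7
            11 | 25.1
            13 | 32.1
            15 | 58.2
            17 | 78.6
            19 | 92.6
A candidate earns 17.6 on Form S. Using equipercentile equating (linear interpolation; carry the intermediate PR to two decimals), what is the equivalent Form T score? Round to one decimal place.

PR of 17.6 on Form S: 61.0 + (17.6 − 16)/(18 − 16) × (69.4 − 61.0) = 67.72
On Form T, PR 67.72 falls between score 15 (PR 58.2) and 17 (PR 78.6).
Interpolate: 15 + (67.72 − 58.2)/(78.6 − 58.2) × (17 − 15) = 15.9

15.9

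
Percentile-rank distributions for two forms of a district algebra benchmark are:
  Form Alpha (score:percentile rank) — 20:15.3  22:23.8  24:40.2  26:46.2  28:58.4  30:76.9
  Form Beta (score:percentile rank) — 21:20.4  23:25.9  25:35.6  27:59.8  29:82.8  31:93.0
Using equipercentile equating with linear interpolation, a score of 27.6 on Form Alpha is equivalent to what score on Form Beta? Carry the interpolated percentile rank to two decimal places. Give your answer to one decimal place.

26.7

PR of 27.6 on Form Alpha: 46.2 + (27.6 − 26)/(28 − 26) × (58.4 − 46.2) = 55.96
On Form Beta, PR 55.96 falls between score 25 (PR 35.6) and 27 (PR 59.8).
Interpolate: 25 + (55.96 − 35.6)/(59.8 − 35.6) × (27 − 25) = 26.7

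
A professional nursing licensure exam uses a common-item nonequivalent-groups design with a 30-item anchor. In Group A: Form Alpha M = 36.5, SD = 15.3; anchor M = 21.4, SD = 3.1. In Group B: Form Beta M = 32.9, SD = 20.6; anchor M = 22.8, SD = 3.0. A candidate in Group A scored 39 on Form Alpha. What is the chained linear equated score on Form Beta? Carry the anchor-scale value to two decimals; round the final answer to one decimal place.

Form Alpha → anchor (Group A): v = (3.1/15.3)(39 − 36.5) + 21.4 = 21.91
anchor → Form Beta (Group B): y = (20.6/3.0)(21.91 − 22.8) + 32.9 = 26.8

26.8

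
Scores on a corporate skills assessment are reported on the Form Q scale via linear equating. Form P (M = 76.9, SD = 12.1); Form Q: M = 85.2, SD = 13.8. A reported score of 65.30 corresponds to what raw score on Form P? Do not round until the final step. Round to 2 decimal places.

59.45

Invert y = (SD_Y/SD_X)(x − M_X) + M_Y:
x = (SD_X/SD_Y)(y − M_Y) + M_X = (12.1/13.8)(65.30 − 85.2) + 76.9
x = 0.876812 × -19.900 + 76.9 = 59.45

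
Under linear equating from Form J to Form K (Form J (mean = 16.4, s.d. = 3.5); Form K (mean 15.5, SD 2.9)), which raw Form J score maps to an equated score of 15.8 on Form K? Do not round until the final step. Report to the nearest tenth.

Invert y = (SD_Y/SD_X)(x − M_X) + M_Y:
x = (SD_X/SD_Y)(y − M_Y) + M_X = (3.5/2.9)(15.8 − 15.5) + 16.4
x = 1.206897 × 0.300 + 16.4 = 16.8

16.8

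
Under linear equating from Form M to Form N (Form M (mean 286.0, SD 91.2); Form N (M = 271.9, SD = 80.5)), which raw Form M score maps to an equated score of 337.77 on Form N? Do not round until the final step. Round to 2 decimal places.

360.63

Invert y = (SD_Y/SD_X)(x − M_X) + M_Y:
x = (SD_X/SD_Y)(y − M_Y) + M_X = (91.2/80.5)(337.77 − 271.9) + 286.0
x = 1.132919 × 65.870 + 286.0 = 360.63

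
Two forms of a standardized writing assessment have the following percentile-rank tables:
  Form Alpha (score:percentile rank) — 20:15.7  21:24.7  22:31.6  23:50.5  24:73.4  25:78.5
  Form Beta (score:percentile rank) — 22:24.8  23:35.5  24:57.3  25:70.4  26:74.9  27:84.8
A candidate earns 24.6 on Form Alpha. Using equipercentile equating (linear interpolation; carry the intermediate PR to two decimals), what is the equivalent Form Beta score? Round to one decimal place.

26.2

PR of 24.6 on Form Alpha: 73.4 + (24.6 − 24)/(25 − 24) × (78.5 − 73.4) = 76.46
On Form Beta, PR 76.46 falls between score 26 (PR 74.9) and 27 (PR 84.8).
Interpolate: 26 + (76.46 − 74.9)/(84.8 − 74.9) × (27 − 26) = 26.2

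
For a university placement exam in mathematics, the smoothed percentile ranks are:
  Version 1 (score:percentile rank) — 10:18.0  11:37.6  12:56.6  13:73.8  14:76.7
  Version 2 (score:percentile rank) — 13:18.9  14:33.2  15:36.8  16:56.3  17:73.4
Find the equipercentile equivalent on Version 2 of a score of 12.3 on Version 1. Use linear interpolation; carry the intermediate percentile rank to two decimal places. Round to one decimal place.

16.3

PR of 12.3 on Version 1: 56.6 + (12.3 − 12)/(13 − 12) × (73.8 − 56.6) = 61.76
On Version 2, PR 61.76 falls between score 16 (PR 56.3) and 17 (PR 73.4).
Interpolate: 16 + (61.76 − 56.3)/(73.4 − 56.3) × (17 − 16) = 16.3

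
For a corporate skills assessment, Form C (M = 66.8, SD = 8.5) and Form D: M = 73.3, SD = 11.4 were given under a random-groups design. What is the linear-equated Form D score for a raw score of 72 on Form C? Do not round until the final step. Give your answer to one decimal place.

Linear equating: y = (SD_Y/SD_X)(x − M_X) + M_Y
y = (11.4/8.5)(72 − 66.8) + 73.3
y = 1.341176 × 5.2 + 73.3 = 6.9741 + 73.3 = 80.3

80.3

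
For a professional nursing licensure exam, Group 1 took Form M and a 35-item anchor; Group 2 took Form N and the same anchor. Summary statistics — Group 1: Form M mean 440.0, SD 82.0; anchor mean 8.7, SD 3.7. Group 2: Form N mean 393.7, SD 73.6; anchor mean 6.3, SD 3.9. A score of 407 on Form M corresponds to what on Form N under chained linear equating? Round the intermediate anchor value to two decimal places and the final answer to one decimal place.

410.9

Form M → anchor (Group 1): v = (3.7/82.0)(407 − 440.0) + 8.7 = 7.21
anchor → Form N (Group 2): y = (73.6/3.9)(7.21 − 6.3) + 393.7 = 410.9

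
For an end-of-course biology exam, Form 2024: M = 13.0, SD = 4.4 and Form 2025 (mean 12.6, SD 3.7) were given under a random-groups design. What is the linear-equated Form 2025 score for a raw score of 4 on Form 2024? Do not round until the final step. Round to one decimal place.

Linear equating: y = (SD_Y/SD_X)(x − M_X) + M_Y
y = (3.7/4.4)(4 − 13.0) + 12.6
y = 0.840909 × -9.0 + 12.6 = -7.5682 + 12.6 = 5.0

5.0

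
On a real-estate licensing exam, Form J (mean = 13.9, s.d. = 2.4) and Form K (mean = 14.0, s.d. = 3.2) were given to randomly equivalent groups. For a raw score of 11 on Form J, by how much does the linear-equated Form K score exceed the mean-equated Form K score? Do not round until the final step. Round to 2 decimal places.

-0.97

Mean-equated: 11 + (14.0 − 13.9) = 11.10
Linear-equated: (3.2/2.4)(11 − 13.9) + 14.0 = 10.133
Difference = 10.133 − 11.10 = -0.97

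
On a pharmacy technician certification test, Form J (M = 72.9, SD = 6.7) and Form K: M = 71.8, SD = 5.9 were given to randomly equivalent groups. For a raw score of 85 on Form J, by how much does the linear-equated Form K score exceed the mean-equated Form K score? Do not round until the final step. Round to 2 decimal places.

Mean-equated: 85 + (71.8 − 72.9) = 83.90
Linear-equated: (5.9/6.7)(85 − 72.9) + 71.8 = 82.455
Difference = 82.455 − 83.90 = -1.44

-1.44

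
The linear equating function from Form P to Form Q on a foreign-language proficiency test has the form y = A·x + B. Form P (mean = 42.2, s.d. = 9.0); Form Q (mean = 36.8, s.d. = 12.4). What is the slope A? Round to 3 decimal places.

A = SD_Y / SD_X = 12.4 / 9.0 = 1.378

1.378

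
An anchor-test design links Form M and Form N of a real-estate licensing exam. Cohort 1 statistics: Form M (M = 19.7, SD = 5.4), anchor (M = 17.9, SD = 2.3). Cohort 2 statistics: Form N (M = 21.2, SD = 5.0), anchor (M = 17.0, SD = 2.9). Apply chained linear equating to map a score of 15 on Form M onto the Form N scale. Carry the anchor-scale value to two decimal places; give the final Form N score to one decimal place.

19.3

Form M → anchor (Cohort 1): v = (2.3/5.4)(15 − 19.7) + 17.9 = 15.90
anchor → Form N (Cohort 2): y = (5.0/2.9)(15.90 − 17.0) + 21.2 = 19.3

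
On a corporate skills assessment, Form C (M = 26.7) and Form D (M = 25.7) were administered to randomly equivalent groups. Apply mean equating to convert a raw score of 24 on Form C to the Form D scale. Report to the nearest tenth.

23.0

Mean equating: y = x + (M_Y − M_X) = 24 + (25.7 − 26.7) = 23.0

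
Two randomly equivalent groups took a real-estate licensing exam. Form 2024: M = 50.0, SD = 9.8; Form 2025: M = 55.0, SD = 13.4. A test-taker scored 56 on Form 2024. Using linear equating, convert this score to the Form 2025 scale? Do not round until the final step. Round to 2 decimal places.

Linear equating: y = (SD_Y/SD_X)(x − M_X) + M_Y
y = (13.4/9.8)(56 − 50.0) + 55.0
y = 1.367347 × 6.0 + 55.0 = 8.2041 + 55.0 = 63.20

63.20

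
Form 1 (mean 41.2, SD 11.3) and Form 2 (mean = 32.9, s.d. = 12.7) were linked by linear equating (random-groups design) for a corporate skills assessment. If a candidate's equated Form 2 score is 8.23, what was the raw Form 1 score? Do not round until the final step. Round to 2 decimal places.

Invert y = (SD_Y/SD_X)(x − M_X) + M_Y:
x = (SD_X/SD_Y)(y − M_Y) + M_X = (11.3/12.7)(8.23 − 32.9) + 41.2
x = 0.889764 × -24.670 + 41.2 = 19.25

19.25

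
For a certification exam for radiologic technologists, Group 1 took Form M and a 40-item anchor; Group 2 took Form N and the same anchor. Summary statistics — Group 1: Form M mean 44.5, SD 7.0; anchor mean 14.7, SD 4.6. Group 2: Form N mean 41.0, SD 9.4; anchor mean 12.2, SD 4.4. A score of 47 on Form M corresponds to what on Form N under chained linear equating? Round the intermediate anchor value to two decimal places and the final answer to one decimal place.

Form M → anchor (Group 1): v = (4.6/7.0)(47 − 44.5) + 14.7 = 16.34
anchor → Form N (Group 2): y = (9.4/4.4)(16.34 − 12.2) + 41.0 = 49.8

49.8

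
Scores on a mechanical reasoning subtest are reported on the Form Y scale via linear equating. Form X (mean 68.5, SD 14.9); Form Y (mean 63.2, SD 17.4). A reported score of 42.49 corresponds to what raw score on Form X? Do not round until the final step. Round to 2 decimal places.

50.77

Invert y = (SD_Y/SD_X)(x − M_X) + M_Y:
x = (SD_X/SD_Y)(y − M_Y) + M_X = (14.9/17.4)(42.49 − 63.2) + 68.5
x = 0.856322 × -20.710 + 68.5 = 50.77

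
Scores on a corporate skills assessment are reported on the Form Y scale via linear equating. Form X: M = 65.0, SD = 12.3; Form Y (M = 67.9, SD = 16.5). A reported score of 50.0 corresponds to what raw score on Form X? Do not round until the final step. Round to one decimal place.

Invert y = (SD_Y/SD_X)(x − M_X) + M_Y:
x = (SD_X/SD_Y)(y − M_Y) + M_X = (12.3/16.5)(50.0 − 67.9) + 65.0
x = 0.745455 × -17.900 + 65.0 = 51.7

51.7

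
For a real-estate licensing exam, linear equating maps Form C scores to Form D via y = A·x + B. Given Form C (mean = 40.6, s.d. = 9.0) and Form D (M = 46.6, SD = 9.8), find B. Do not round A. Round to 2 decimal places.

A = SD_Y / SD_X = 9.8 / 9.0 = 1.088889
B = M_Y − A·M_X = 46.6 − 1.088889 × 40.6 = 2.39

2.39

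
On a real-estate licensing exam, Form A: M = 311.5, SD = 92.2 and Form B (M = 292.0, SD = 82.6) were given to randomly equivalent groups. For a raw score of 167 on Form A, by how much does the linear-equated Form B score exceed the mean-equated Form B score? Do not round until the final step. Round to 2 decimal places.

Mean-equated: 167 + (292.0 − 311.5) = 147.50
Linear-equated: (82.6/92.2)(167 − 311.5) + 292.0 = 162.546
Difference = 162.546 − 147.50 = 15.05

15.05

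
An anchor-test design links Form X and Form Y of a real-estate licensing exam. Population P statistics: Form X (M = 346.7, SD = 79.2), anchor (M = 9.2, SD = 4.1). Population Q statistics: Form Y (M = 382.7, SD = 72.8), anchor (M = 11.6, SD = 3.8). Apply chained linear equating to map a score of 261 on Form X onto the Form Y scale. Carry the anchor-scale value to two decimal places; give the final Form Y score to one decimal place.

Form X → anchor (Population P): v = (4.1/79.2)(261 − 346.7) + 9.2 = 4.76
anchor → Form Y (Population Q): y = (72.8/3.8)(4.76 − 11.6) + 382.7 = 251.7

251.7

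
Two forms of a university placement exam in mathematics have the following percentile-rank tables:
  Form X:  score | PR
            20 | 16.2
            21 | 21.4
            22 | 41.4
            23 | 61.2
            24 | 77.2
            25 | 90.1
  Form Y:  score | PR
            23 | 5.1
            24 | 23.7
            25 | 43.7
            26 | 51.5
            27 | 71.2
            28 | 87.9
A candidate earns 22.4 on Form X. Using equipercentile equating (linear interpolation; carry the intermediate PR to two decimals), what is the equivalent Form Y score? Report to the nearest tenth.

25.7

PR of 22.4 on Form X: 41.4 + (22.4 − 22)/(23 − 22) × (61.2 − 41.4) = 49.32
On Form Y, PR 49.32 falls between score 25 (PR 43.7) and 26 (PR 51.5).
Interpolate: 25 + (49.32 − 43.7)/(51.5 − 43.7) × (26 − 25) = 25.7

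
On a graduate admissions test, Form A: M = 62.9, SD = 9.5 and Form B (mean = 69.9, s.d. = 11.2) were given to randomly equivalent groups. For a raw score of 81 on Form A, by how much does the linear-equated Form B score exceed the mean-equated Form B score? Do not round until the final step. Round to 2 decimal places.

3.24

Mean-equated: 81 + (69.9 − 62.9) = 88.00
Linear-equated: (11.2/9.5)(81 − 62.9) + 69.9 = 91.239
Difference = 91.239 − 88.00 = 3.24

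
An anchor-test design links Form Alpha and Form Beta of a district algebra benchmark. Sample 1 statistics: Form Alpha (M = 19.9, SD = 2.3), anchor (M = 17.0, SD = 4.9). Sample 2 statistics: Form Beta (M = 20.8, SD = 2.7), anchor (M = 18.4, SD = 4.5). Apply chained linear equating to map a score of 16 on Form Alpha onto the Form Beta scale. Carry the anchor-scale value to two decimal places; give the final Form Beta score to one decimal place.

Form Alpha → anchor (Sample 1): v = (4.9/2.3)(16 − 19.9) + 17.0 = 8.69
anchor → Form Beta (Sample 2): y = (2.7/4.5)(8.69 − 18.4) + 20.8 = 15.0

15.0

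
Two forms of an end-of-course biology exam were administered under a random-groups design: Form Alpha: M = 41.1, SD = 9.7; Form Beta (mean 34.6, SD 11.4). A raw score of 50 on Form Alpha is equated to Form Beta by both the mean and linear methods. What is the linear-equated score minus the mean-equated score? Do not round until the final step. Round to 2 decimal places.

1.56

Mean-equated: 50 + (34.6 − 41.1) = 43.50
Linear-equated: (11.4/9.7)(50 − 41.1) + 34.6 = 45.060
Difference = 45.060 − 43.50 = 1.56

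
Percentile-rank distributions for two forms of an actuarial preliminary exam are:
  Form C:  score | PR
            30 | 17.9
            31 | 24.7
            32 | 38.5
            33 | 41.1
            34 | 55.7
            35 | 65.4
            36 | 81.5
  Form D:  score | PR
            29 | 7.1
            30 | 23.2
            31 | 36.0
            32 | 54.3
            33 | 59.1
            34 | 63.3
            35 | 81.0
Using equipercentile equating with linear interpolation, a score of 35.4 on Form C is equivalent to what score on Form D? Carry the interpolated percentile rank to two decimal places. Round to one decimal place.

34.5

PR of 35.4 on Form C: 65.4 + (35.4 − 35)/(36 − 35) × (81.5 − 65.4) = 71.84
On Form D, PR 71.84 falls between score 34 (PR 63.3) and 35 (PR 81.0).
Interpolate: 34 + (71.84 − 63.3)/(81.0 − 63.3) × (35 − 34) = 34.5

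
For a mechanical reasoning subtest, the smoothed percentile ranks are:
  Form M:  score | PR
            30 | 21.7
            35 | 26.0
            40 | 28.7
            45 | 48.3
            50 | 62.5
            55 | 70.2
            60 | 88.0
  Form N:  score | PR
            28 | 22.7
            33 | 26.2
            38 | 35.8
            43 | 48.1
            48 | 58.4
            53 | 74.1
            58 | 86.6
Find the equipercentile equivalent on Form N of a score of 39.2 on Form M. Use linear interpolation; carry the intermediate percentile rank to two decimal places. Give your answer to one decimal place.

PR of 39.2 on Form M: 26.0 + (39.2 − 35)/(40 − 35) × (28.7 − 26.0) = 28.27
On Form N, PR 28.27 falls between score 33 (PR 26.2) and 38 (PR 35.8).
Interpolate: 33 + (28.27 − 26.2)/(35.8 − 26.2) × (38 − 33) = 34.1

34.1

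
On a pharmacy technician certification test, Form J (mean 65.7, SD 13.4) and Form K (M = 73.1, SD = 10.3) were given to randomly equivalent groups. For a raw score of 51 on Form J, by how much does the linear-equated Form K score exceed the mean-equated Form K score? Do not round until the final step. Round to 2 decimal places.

3.40

Mean-equated: 51 + (73.1 − 65.7) = 58.40
Linear-equated: (10.3/13.4)(51 − 65.7) + 73.1 = 61.801
Difference = 61.801 − 58.40 = 3.40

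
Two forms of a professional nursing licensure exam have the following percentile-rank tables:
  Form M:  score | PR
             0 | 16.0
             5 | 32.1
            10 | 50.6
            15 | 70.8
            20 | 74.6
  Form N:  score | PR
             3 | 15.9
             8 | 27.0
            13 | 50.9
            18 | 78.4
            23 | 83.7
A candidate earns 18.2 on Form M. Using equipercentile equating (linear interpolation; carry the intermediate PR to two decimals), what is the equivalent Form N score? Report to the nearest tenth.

PR of 18.2 on Form M: 70.8 + (18.2 − 15)/(20 − 15) × (74.6 − 70.8) = 73.23
On Form N, PR 73.23 falls between score 13 (PR 50.9) and 18 (PR 78.4).
Interpolate: 13 + (73.23 − 50.9)/(78.4 − 50.9) × (18 − 13) = 17.1

17.1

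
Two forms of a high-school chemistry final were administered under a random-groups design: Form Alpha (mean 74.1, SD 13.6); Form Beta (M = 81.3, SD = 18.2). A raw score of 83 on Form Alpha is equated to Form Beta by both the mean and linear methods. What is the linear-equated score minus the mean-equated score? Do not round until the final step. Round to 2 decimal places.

3.01

Mean-equated: 83 + (81.3 − 74.1) = 90.20
Linear-equated: (18.2/13.6)(83 − 74.1) + 81.3 = 93.210
Difference = 93.210 − 90.20 = 3.01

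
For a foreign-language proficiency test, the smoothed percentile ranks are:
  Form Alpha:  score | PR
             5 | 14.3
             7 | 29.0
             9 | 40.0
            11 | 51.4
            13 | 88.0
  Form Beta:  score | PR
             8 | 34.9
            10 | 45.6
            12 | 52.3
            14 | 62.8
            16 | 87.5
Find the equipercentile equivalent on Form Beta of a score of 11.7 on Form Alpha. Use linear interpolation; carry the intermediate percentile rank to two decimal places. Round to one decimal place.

14.1

PR of 11.7 on Form Alpha: 51.4 + (11.7 − 11)/(13 − 11) × (88.0 − 51.4) = 64.21
On Form Beta, PR 64.21 falls between score 14 (PR 62.8) and 16 (PR 87.5).
Interpolate: 14 + (64.21 − 62.8)/(87.5 − 62.8) × (16 − 14) = 14.1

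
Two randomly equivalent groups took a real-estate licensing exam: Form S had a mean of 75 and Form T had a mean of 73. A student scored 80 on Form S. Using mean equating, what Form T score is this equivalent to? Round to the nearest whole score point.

Mean equating: y = x + (M_Y − M_X) = 80 + (73 − 75) = 78

78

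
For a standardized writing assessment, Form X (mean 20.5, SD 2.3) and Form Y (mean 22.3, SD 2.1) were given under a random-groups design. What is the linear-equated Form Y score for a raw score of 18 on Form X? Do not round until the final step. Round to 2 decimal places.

20.02

Linear equating: y = (SD_Y/SD_X)(x − M_X) + M_Y
y = (2.1/2.3)(18 − 20.5) + 22.3
y = 0.913043 × -2.5 + 22.3 = -2.2826 + 22.3 = 20.02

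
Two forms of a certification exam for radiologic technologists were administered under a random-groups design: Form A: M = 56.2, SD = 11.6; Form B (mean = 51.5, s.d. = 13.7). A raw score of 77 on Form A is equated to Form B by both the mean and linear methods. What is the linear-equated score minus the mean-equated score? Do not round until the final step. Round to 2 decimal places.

Mean-equated: 77 + (51.5 − 56.2) = 72.30
Linear-equated: (13.7/11.6)(77 − 56.2) + 51.5 = 76.066
Difference = 76.066 − 72.30 = 3.77

3.77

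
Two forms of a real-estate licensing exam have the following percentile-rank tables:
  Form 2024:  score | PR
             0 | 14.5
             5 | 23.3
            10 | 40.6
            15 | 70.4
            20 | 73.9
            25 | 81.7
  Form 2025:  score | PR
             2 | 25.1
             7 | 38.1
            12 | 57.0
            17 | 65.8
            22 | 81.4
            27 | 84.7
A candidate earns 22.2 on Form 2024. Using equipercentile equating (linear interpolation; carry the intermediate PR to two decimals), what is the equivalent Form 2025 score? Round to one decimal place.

20.7

PR of 22.2 on Form 2024: 73.9 + (22.2 − 20)/(25 − 20) × (81.7 − 73.9) = 77.33
On Form 2025, PR 77.33 falls between score 17 (PR 65.8) and 22 (PR 81.4).
Interpolate: 17 + (77.33 − 65.8)/(81.4 − 65.8) × (22 − 17) = 20.7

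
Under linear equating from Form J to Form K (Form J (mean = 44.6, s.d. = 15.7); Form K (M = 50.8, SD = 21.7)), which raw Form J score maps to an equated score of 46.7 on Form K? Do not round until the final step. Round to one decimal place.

Invert y = (SD_Y/SD_X)(x − M_X) + M_Y:
x = (SD_X/SD_Y)(y − M_Y) + M_X = (15.7/21.7)(46.7 − 50.8) + 44.6
x = 0.723502 × -4.100 + 44.6 = 41.6

41.6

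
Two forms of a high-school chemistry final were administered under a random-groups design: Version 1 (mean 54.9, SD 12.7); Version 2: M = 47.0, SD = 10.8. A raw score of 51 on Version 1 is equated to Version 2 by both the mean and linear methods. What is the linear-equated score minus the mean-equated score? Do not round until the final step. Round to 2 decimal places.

Mean-equated: 51 + (47.0 − 54.9) = 43.10
Linear-equated: (10.8/12.7)(51 − 54.9) + 47.0 = 43.683
Difference = 43.683 − 43.10 = 0.58

0.58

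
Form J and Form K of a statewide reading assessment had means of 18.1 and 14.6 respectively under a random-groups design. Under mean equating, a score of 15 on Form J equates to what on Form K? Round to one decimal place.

11.5

Mean equating: y = x + (M_Y − M_X) = 15 + (14.6 − 18.1) = 11.5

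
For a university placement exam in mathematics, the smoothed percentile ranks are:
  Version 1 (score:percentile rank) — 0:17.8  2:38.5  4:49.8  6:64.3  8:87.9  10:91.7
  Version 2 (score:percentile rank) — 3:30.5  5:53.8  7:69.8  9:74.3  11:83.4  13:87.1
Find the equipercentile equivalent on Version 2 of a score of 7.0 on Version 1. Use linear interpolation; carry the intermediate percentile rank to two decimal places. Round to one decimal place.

PR of 7.0 on Version 1: 64.3 + (7.0 − 6)/(8 − 6) × (87.9 − 64.3) = 76.10
On Version 2, PR 76.10 falls between score 9 (PR 74.3) and 11 (PR 83.4).
Interpolate: 9 + (76.10 − 74.3)/(83.4 − 74.3) × (11 − 9) = 9.4

9.4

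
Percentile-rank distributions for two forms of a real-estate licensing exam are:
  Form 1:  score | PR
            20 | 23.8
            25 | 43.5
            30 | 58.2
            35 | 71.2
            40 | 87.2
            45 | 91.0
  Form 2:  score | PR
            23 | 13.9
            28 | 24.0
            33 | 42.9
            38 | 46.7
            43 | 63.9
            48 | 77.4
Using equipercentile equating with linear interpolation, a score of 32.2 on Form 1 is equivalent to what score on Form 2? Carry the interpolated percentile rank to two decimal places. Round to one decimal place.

PR of 32.2 on Form 1: 58.2 + (32.2 − 30)/(35 − 30) × (71.2 − 58.2) = 63.92
On Form 2, PR 63.92 falls between score 43 (PR 63.9) and 48 (PR 77.4).
Interpolate: 43 + (63.92 − 63.9)/(77.4 − 63.9) × (48 − 43) = 43.0

43.0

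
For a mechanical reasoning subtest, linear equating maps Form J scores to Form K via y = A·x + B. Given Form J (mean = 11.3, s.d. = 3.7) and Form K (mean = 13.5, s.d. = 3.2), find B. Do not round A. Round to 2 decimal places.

3.73

A = SD_Y / SD_X = 3.2 / 3.7 = 0.864865
B = M_Y − A·M_X = 13.5 − 0.864865 × 11.3 = 3.73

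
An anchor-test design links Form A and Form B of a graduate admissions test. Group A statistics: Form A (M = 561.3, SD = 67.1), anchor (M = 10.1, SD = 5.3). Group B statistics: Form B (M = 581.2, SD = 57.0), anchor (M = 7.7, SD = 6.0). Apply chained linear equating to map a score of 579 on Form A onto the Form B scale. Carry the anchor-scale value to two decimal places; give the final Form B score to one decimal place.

617.3

Form A → anchor (Group A): v = (5.3/67.1)(579 − 561.3) + 10.1 = 11.50
anchor → Form B (Group B): y = (57.0/6.0)(11.50 − 7.7) + 581.2 = 617.3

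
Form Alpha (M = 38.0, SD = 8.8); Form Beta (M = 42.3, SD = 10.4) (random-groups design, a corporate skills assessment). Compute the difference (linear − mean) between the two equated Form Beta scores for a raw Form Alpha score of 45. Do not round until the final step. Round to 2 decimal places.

Mean-equated: 45 + (42.3 − 38.0) = 49.30
Linear-equated: (10.4/8.8)(45 − 38.0) + 42.3 = 50.573
Difference = 50.573 − 49.30 = 1.27

1.27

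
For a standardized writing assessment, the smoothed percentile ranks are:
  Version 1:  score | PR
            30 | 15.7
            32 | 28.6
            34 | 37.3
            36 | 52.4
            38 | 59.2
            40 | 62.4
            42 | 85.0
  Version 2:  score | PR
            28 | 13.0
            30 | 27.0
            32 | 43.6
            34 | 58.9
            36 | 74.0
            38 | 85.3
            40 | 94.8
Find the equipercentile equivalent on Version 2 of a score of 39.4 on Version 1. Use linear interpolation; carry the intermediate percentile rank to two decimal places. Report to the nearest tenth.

34.3

PR of 39.4 on Version 1: 59.2 + (39.4 − 38)/(40 − 38) × (62.4 − 59.2) = 61.44
On Version 2, PR 61.44 falls between score 34 (PR 58.9) and 36 (PR 74.0).
Interpolate: 34 + (61.44 − 58.9)/(74.0 − 58.9) × (36 − 34) = 34.3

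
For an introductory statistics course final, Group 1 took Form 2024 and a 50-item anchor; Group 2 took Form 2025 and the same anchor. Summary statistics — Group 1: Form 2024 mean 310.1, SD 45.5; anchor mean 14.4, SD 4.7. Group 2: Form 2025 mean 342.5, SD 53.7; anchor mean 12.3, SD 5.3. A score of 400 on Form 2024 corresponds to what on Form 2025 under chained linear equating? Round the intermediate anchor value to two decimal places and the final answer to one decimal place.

Form 2024 → anchor (Group 1): v = (4.7/45.5)(400 − 310.1) + 14.4 = 23.69
anchor → Form 2025 (Group 2): y = (53.7/5.3)(23.69 − 12.3) + 342.5 = 457.9

457.9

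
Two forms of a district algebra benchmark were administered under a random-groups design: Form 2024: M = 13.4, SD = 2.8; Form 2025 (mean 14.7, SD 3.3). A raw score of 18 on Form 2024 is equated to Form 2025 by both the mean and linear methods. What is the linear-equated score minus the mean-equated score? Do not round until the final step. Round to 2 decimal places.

0.82

Mean-equated: 18 + (14.7 − 13.4) = 19.30
Linear-equated: (3.3/2.8)(18 − 13.4) + 14.7 = 20.121
Difference = 20.121 − 19.30 = 0.82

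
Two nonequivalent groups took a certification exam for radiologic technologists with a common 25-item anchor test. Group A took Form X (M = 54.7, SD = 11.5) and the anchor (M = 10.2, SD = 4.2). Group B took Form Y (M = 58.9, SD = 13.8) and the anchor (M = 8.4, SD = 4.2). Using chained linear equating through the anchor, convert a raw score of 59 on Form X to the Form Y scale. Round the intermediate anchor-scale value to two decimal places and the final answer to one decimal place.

70.0

Form X → anchor (Group A): v = (4.2/11.5)(59 − 54.7) + 10.2 = 11.77
anchor → Form Y (Group B): y = (13.8/4.2)(11.77 − 8.4) + 58.9 = 70.0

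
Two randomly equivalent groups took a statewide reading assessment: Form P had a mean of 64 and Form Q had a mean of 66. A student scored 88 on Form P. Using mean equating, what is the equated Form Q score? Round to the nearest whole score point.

Mean equating: y = x + (M_Y − M_X) = 88 + (66 − 64) = 90

90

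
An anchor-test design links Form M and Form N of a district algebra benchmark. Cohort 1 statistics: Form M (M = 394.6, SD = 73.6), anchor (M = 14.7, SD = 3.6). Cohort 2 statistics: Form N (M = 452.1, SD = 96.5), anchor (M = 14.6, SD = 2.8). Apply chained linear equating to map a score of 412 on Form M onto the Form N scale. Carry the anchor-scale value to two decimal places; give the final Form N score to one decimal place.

484.8

Form M → anchor (Cohort 1): v = (3.6/73.6)(412 − 394.6) + 14.7 = 15.55
anchor → Form N (Cohort 2): y = (96.5/2.8)(15.55 − 14.6) + 452.1 = 484.8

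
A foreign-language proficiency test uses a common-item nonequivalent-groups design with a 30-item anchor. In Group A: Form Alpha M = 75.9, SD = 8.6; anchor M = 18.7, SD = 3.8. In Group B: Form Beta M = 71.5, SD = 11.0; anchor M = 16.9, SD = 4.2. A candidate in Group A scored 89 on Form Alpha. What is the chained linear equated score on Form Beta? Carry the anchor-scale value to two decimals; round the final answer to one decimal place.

91.4

Form Alpha → anchor (Group A): v = (3.8/8.6)(89 − 75.9) + 18.7 = 24.49
anchor → Form Beta (Group B): y = (11.0/4.2)(24.49 − 16.9) + 71.5 = 91.4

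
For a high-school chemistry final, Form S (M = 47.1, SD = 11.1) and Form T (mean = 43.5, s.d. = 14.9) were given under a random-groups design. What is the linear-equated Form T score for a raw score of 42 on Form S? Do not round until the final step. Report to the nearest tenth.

Linear equating: y = (SD_Y/SD_X)(x − M_X) + M_Y
y = (14.9/11.1)(42 − 47.1) + 43.5
y = 1.342342 × -5.1 + 43.5 = -6.8459 + 43.5 = 36.7

36.7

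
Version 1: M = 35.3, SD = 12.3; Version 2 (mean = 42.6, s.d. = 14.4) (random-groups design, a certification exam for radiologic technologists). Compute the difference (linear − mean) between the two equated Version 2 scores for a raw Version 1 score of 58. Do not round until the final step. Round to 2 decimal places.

Mean-equated: 58 + (42.6 − 35.3) = 65.30
Linear-equated: (14.4/12.3)(58 − 35.3) + 42.6 = 69.176
Difference = 69.176 − 65.30 = 3.88

3.88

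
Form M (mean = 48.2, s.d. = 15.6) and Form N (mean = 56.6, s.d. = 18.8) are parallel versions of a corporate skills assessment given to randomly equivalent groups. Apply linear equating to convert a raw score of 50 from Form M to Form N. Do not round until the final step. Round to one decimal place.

Linear equating: y = (SD_Y/SD_X)(x − M_X) + M_Y
y = (18.8/15.6)(50 − 48.2) + 56.6
y = 1.205128 × 1.8 + 56.6 = 2.1692 + 56.6 = 58.8

58.8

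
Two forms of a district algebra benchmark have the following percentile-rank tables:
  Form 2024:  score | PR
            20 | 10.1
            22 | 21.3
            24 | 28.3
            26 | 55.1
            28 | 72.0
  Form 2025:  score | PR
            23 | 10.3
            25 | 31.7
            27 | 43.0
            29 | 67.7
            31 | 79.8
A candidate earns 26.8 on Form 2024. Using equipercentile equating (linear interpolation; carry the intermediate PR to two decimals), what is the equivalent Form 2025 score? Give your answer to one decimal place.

28.5

PR of 26.8 on Form 2024: 55.1 + (26.8 − 26)/(28 − 26) × (72.0 − 55.1) = 61.86
On Form 2025, PR 61.86 falls between score 27 (PR 43.0) and 29 (PR 67.7).
Interpolate: 27 + (61.86 − 43.0)/(67.7 − 43.0) × (29 − 27) = 28.5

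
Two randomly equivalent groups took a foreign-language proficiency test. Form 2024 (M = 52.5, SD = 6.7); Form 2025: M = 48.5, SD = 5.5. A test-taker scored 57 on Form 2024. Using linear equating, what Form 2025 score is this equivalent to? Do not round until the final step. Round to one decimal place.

52.2

Linear equating: y = (SD_Y/SD_X)(x − M_X) + M_Y
y = (5.5/6.7)(57 − 52.5) + 48.5
y = 0.820896 × 4.5 + 48.5 = 3.6940 + 48.5 = 52.2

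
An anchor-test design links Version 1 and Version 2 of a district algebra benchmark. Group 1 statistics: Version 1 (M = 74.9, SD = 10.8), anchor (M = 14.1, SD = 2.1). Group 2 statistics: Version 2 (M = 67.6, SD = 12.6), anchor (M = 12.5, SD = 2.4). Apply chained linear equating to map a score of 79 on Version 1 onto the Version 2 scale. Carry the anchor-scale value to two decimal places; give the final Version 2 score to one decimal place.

80.2

Version 1 → anchor (Group 1): v = (2.1/10.8)(79 − 74.9) + 14.1 = 14.90
anchor → Version 2 (Group 2): y = (12.6/2.4)(14.90 − 12.5) + 67.6 = 80.2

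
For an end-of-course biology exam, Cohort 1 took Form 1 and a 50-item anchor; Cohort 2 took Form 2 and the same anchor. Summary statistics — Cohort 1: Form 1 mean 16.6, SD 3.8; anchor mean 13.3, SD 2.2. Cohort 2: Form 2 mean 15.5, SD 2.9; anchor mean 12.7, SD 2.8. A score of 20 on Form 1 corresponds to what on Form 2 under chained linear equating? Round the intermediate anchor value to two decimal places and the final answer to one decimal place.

Form 1 → anchor (Cohort 1): v = (2.2/3.8)(20 − 16.6) + 13.3 = 15.27
anchor → Form 2 (Cohort 2): y = (2.9/2.8)(15.27 − 12.7) + 15.5 = 18.2

18.2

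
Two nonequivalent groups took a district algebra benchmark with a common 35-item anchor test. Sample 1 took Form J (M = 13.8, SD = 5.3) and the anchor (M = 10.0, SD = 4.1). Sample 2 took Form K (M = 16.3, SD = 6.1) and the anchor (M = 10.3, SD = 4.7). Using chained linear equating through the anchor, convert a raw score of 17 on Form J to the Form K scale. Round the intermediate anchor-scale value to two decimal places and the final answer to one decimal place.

19.1

Form J → anchor (Sample 1): v = (4.1/5.3)(17 − 13.8) + 10.0 = 12.48
anchor → Form K (Sample 2): y = (6.1/4.7)(12.48 − 10.3) + 16.3 = 19.1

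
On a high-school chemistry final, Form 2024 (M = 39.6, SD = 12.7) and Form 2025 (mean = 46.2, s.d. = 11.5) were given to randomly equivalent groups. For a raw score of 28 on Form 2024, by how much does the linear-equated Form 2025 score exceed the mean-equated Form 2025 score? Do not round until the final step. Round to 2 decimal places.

1.10

Mean-equated: 28 + (46.2 − 39.6) = 34.60
Linear-equated: (11.5/12.7)(28 − 39.6) + 46.2 = 35.696
Difference = 35.696 − 34.60 = 1.10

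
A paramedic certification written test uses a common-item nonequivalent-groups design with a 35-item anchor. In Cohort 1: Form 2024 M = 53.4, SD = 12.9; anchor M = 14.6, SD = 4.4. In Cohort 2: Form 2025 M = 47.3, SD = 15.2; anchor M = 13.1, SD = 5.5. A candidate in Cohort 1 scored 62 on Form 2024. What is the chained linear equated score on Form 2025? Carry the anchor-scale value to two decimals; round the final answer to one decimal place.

Form 2024 → anchor (Cohort 1): v = (4.4/12.9)(62 − 53.4) + 14.6 = 17.53
anchor → Form 2025 (Cohort 2): y = (15.2/5.5)(17.53 − 13.1) + 47.3 = 59.5

59.5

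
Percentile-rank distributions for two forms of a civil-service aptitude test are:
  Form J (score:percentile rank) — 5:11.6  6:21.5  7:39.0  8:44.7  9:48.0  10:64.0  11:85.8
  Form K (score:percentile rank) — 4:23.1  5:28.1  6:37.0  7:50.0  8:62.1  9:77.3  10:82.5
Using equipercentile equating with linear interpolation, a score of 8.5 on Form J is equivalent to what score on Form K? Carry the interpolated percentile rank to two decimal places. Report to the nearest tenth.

6.7

PR of 8.5 on Form J: 44.7 + (8.5 − 8)/(9 − 8) × (48.0 − 44.7) = 46.35
On Form K, PR 46.35 falls between score 6 (PR 37.0) and 7 (PR 50.0).
Interpolate: 6 + (46.35 − 37.0)/(50.0 − 37.0) × (7 − 6) = 6.7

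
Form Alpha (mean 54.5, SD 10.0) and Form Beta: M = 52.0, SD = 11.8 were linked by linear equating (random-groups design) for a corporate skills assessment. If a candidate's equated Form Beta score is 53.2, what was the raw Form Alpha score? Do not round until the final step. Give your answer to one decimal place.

55.5

Invert y = (SD_Y/SD_X)(x − M_X) + M_Y:
x = (SD_X/SD_Y)(y − M_Y) + M_X = (10.0/11.8)(53.2 − 52.0) + 54.5
x = 0.847458 × 1.200 + 54.5 = 55.5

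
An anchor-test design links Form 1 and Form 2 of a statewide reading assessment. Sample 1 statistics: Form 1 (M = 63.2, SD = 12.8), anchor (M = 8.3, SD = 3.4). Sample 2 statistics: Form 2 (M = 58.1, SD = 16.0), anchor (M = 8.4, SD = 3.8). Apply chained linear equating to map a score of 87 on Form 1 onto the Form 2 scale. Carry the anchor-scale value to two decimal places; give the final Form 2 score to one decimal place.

Form 1 → anchor (Sample 1): v = (3.4/12.8)(87 − 63.2) + 8.3 = 14.62
anchor → Form 2 (Sample 2): y = (16.0/3.8)(14.62 − 8.4) + 58.1 = 84.3

84.3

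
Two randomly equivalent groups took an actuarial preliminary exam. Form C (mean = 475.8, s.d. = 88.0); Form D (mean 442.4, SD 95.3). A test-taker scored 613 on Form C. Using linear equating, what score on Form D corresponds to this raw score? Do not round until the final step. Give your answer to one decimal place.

591.0

Linear equating: y = (SD_Y/SD_X)(x − M_X) + M_Y
y = (95.3/88.0)(613 − 475.8) + 442.4
y = 1.082955 × 137.2 + 442.4 = 148.5814 + 442.4 = 591.0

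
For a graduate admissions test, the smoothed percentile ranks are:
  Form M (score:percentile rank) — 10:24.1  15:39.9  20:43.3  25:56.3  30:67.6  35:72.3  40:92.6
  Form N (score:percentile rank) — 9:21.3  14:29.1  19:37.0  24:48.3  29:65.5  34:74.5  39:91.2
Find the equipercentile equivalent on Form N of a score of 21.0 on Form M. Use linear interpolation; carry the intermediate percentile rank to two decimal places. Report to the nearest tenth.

22.9

PR of 21.0 on Form M: 43.3 + (21.0 − 20)/(25 − 20) × (56.3 − 43.3) = 45.90
On Form N, PR 45.90 falls between score 19 (PR 37.0) and 24 (PR 48.3).
Interpolate: 19 + (45.90 − 37.0)/(48.3 − 37.0) × (24 − 19) = 22.9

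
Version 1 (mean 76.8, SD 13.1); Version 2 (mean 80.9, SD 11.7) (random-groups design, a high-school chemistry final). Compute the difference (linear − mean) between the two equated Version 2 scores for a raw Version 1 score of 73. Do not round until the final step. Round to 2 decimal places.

Mean-equated: 73 + (80.9 − 76.8) = 77.10
Linear-equated: (11.7/13.1)(73 − 76.8) + 80.9 = 77.506
Difference = 77.506 − 77.10 = 0.41

0.41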